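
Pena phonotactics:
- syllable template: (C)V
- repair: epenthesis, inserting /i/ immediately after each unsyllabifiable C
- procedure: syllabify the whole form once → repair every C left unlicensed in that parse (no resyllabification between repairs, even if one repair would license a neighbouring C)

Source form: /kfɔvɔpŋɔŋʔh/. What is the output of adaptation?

kifɔvɔpiŋɔŋiʔihi

The consonants /k/, /p/, /ŋ/, /ʔ/, /h/ cannot be parsed into a legal (C)V syllable (no codas are permitted; onsets are limited to one consonant).
Inserting the epenthetic vowel yields /k/ → /ki/, /p/ → /pi/, /ŋ/ → /ŋi/, /ʔ/ → /ʔi/, /h/ → /hi/.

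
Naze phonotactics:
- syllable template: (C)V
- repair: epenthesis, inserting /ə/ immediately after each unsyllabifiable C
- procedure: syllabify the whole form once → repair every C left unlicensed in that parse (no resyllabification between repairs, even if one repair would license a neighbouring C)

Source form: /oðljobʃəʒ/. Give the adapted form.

Syllabifying with onset maximization leaves /ð/, /l/, /b/, /ʒ/ stranded (no codas are permitted; onsets are limited to one consonant).
Each unlicensed consonant becomes the onset of a new syllable: /ð/ → /ðə/, /l/ → /lə/, /b/ → /bə/, /ʒ/ → /ʒə/.

oðələjobəʃəʒə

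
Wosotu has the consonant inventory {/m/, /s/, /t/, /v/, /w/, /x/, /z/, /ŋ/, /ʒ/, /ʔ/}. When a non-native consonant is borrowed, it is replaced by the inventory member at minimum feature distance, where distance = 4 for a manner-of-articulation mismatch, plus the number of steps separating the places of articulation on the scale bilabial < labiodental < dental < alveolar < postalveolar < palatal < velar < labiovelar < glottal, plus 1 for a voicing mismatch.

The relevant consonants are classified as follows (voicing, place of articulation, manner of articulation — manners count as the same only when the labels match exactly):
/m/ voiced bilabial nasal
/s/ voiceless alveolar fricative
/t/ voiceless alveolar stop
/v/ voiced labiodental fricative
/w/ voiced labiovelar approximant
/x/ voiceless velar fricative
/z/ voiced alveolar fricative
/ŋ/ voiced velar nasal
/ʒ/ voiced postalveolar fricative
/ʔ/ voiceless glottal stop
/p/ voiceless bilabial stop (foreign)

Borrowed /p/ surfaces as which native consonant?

t

/t/ is closest: same manner (stop), place distance 3 (bilabial→alveolar), same voicing; total 3. Next closest is /m/ at distance 5.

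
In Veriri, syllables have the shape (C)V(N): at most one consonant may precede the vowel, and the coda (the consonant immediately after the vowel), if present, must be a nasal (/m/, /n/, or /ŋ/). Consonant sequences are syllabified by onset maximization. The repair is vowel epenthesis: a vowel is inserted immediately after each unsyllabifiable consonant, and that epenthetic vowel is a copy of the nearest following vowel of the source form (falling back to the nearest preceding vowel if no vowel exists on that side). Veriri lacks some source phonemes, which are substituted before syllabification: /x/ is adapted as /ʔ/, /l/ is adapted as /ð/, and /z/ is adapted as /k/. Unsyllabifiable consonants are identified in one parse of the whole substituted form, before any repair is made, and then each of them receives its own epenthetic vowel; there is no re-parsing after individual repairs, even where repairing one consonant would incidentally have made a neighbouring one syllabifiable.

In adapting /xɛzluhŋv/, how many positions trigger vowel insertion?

After substitution the input is /ʔɛkðuhŋv/.
The unsyllabifiable consonants are /k/, /h/, /ŋ/, /v/; each receives one epenthetic vowel.

4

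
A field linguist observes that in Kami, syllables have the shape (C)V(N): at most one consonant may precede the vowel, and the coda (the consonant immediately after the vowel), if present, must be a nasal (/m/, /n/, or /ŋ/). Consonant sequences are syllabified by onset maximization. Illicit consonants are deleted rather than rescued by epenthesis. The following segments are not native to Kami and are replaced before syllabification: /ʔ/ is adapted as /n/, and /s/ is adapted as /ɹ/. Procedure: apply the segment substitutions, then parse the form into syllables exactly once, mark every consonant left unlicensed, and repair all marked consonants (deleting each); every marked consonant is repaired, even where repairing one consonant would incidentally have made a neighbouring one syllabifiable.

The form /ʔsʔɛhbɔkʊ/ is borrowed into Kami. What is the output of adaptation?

Substitution: /ʔ/ → /n/, /s/ → /ɹ/, giving /nɹnɛhbɔkʊ/.
Syllabifying with onset maximization leaves /n/, /ɹ/, /h/ stranded (only a nasal (/m/, /n/, or /ŋ/) is licensed in coda position; onsets are limited to one consonant).
Deleting the stranded consonants removes /n/, /ɹ/, /h/.

nɛbɔkʊ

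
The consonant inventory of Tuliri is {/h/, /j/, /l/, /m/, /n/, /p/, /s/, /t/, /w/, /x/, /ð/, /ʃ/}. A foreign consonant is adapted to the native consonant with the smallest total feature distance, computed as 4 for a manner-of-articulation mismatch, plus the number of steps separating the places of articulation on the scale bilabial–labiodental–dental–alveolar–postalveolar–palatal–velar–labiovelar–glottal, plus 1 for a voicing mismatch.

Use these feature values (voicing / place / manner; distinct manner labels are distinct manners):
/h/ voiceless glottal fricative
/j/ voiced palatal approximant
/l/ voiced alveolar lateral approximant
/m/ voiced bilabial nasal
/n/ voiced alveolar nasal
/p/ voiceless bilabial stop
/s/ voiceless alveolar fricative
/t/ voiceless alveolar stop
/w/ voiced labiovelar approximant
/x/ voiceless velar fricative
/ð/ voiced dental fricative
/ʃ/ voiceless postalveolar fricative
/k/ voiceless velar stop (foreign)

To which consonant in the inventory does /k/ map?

t

/t/ is closest: same manner (stop), place distance 3 (velar→alveolar), same voicing; total 3. Next closest is /x/ at distance 4.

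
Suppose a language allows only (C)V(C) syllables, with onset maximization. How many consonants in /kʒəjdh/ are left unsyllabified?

The consonants /k/, /d/, /h/ cannot be parsed into a legal (C)V(C) syllable (at most one coda consonant is licensed; onsets are limited to one consonant).

3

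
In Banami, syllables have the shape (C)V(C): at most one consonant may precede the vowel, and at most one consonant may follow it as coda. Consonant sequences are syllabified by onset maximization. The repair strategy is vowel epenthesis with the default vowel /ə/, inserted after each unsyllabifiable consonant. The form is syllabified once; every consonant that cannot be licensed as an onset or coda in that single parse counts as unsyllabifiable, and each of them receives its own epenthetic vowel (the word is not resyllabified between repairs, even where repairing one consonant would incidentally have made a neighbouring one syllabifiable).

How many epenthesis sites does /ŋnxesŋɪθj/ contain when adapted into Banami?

The unsyllabifiable consonants are /ŋ/, /n/, /j/; each receives one epenthetic vowel.

3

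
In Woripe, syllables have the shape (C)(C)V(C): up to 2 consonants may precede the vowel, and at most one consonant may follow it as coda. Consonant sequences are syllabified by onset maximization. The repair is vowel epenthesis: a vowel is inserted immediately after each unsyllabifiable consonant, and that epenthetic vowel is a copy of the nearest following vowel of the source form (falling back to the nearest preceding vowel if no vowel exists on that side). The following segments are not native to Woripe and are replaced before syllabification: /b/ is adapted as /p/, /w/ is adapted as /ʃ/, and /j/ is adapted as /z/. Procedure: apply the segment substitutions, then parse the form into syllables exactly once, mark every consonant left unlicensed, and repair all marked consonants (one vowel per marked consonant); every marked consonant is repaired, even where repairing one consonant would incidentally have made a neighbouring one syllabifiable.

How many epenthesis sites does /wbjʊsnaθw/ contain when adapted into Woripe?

After substitution the input is /ʃpzʊsnaθʃ/.
The unsyllabifiable consonants are /ʃ/, /ʃ/; each receives one epenthetic vowel.

2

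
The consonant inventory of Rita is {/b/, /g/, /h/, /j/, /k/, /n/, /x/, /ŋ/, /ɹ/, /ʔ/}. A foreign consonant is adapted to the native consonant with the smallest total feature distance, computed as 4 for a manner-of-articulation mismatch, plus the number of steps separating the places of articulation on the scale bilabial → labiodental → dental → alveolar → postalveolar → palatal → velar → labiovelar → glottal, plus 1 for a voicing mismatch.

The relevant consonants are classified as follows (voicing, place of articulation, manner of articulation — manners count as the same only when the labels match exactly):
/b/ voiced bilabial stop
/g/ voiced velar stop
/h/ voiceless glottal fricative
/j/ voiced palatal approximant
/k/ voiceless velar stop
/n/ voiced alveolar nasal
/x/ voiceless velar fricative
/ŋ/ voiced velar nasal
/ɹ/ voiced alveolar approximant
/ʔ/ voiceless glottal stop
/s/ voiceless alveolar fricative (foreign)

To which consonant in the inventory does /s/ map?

/x/ is closest: same manner (fricative), place distance 3 (alveolar→velar), same voicing; total 3. Next closest is /h/ at distance 5.

x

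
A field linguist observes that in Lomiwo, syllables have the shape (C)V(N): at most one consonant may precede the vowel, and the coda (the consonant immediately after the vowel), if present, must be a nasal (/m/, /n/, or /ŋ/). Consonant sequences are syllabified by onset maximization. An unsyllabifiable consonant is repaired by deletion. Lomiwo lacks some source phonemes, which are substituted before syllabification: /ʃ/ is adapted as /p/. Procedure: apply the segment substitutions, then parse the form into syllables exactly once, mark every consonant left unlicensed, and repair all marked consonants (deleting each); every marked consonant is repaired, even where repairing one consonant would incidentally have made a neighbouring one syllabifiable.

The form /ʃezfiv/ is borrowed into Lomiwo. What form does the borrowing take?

Substitution: /ʃ/ → /p/, giving /pezfiv/.
The consonants /z/, /v/ cannot be parsed into a legal (C)V(N) syllable (only a nasal (/m/, /n/, or /ŋ/) is licensed in coda position; onsets are limited to one consonant).
Deleting the stranded consonants removes /z/, /v/.

pefi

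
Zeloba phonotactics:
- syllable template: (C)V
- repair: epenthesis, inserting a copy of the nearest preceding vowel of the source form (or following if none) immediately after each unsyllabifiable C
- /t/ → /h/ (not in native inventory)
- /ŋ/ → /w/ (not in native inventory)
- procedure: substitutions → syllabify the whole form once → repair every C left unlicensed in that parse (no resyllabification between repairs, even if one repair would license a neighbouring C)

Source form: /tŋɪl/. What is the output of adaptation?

hɪwɪlɪ

Substitution: /t/ → /h/, /ŋ/ → /w/, giving /hwɪl/.
Syllabifying with onset maximization leaves /h/, /l/ stranded (no codas are permitted; onsets are limited to one consonant).
Each unlicensed consonant becomes the onset of a new syllable: /h/ → /hɪ/, /l/ → /lɪ/.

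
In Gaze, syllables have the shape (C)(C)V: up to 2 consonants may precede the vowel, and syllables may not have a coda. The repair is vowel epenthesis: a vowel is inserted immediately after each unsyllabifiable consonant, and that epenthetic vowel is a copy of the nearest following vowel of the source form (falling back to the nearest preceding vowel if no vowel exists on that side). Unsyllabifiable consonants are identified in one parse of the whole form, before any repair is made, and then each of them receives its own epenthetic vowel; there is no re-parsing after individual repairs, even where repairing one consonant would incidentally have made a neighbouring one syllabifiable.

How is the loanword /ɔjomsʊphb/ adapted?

ɔjomsʊpʊhʊbʊ

Under (C)(C)V, the unsyllabifiable consonants are /p/, /h/, /b/ (no codas are permitted; onsets may contain at most 2 consonants).
Epenthesis after each stranded consonant: /p/ → /pʊ/, /h/ → /hʊ/, /b/ → /bʊ/.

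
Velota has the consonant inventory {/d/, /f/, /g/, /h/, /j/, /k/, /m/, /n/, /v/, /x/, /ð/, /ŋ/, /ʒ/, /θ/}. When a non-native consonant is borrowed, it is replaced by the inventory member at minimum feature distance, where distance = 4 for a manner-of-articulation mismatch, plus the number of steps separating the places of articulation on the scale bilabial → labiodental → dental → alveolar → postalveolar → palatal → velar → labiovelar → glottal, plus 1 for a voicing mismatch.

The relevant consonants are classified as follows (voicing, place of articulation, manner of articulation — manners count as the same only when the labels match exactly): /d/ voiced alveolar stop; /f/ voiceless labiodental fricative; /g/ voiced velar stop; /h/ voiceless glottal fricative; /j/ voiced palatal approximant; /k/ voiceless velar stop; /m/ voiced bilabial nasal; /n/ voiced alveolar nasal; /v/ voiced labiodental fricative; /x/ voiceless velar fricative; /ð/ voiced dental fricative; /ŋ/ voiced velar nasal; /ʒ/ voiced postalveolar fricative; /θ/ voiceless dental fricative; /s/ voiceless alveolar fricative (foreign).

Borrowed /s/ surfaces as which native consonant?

θ

/θ/ is closest: same manner (fricative), place distance 1 (alveolar→dental), same voicing; total 1. Next closest is /f/ at distance 2.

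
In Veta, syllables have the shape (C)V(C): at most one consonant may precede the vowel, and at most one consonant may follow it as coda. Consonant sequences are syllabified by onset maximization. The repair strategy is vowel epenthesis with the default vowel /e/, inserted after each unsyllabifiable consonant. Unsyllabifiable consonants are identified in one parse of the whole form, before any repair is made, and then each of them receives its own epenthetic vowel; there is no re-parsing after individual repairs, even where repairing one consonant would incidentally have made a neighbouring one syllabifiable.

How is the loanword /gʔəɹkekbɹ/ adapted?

Under (C)V(C), the unsyllabifiable consonants are /g/, /b/, /ɹ/ (at most one coda consonant is licensed; onsets are limited to one consonant).
Each unlicensed consonant becomes the onset of a new syllable: /g/ → /ge/, /b/ → /be/, /ɹ/ → /ɹe/.

geʔəɹkekbeɹe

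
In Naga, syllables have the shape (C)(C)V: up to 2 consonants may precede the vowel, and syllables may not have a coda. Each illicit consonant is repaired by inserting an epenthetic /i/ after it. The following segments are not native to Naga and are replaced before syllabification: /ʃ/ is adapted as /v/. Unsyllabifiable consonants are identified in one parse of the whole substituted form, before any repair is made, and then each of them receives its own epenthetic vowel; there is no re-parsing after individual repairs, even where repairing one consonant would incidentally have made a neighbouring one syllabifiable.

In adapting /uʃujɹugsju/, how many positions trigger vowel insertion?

1

After substitution the input is /uvujɹugsju/.
The unsyllabifiable consonants are /g/; each receives one epenthetic vowel.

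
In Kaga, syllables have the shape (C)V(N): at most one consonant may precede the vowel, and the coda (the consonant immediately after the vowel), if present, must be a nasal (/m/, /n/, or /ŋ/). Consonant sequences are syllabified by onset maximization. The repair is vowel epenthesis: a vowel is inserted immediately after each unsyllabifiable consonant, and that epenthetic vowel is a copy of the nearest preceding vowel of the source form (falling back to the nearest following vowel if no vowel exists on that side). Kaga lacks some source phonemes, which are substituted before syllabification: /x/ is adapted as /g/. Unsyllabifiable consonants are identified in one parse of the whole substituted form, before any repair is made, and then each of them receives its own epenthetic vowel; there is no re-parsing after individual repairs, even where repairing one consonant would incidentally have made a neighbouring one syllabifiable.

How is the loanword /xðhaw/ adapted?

Substitution: /x/ → /g/, giving /gðhaw/.
Under (C)V(N), the unsyllabifiable consonants are /g/, /ð/, /w/ (only a nasal (/m/, /n/, or /ŋ/) is licensed in coda position; onsets are limited to one consonant).
Each unlicensed consonant becomes the onset of a new syllable: /g/ → /ga/, /ð/ → /ða/, /w/ → /wa/.

gaðahawa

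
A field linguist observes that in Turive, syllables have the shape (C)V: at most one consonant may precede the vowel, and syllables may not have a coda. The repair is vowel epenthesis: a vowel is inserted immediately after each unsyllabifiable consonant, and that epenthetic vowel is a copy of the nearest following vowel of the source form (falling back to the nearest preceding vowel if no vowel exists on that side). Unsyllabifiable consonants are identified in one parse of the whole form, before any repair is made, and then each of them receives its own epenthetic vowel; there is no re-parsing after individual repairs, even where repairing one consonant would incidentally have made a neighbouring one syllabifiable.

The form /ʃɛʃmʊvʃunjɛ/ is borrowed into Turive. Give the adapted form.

ʃɛʃʊmʊvuʃunɛjɛ

Syllabifying with onset maximization leaves /ʃ/, /v/, /n/ stranded (no codas are permitted; onsets are limited to one consonant).
Each unlicensed consonant becomes the onset of a new syllable: /ʃ/ → /ʃʊ/, /v/ → /vu/, /n/ → /nɛ/.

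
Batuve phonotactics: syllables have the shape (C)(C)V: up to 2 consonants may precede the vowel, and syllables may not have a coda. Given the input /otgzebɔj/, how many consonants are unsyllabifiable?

The consonants /t/, /j/ cannot be parsed into a legal (C)(C)V syllable (no codas are permitted; onsets may contain at most 2 consonants).

2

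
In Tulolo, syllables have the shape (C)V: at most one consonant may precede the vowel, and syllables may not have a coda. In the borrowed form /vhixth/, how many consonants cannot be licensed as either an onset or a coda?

The consonants /v/, /x/, /t/, /h/ cannot be parsed into a legal (C)V syllable (no codas are permitted; onsets are limited to one consonant).

4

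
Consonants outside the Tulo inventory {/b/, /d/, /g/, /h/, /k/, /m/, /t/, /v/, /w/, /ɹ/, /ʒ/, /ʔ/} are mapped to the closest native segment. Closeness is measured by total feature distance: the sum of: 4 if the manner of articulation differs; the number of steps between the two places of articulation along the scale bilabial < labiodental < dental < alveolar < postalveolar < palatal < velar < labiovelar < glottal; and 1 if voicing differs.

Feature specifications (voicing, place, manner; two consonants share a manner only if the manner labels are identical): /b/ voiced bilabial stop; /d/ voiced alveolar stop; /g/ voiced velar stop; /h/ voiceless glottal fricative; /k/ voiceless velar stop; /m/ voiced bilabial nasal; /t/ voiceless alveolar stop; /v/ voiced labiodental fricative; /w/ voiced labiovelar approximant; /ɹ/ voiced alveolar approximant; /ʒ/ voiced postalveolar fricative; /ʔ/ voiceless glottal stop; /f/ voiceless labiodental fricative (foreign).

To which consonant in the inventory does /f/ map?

v

/v/ is closest: same manner (fricative), place distance 0 (labiodental→labiodental), voicing differs (+1); total 1. Next closest is /ʒ/ at distance 4.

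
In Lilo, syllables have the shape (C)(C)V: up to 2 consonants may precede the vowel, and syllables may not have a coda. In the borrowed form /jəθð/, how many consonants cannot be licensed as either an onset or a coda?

2

The consonants /θ/, /ð/ cannot be parsed into a legal (C)(C)V syllable (no codas are permitted; onsets may contain at most 2 consonants).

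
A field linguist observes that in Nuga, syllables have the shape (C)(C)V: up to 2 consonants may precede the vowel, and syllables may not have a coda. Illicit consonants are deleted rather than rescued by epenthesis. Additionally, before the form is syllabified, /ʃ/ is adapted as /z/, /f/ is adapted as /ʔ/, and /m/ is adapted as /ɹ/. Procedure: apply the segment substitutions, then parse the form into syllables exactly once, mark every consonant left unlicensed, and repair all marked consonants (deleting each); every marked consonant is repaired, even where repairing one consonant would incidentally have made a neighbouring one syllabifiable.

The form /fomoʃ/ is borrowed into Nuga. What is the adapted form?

Substitution: /f/ → /ʔ/, /m/ → /ɹ/, /ʃ/ → /z/, giving /ʔoɹoz/.
Under (C)(C)V, the unsyllabifiable consonants are /z/ (no codas are permitted; onsets may contain at most 2 consonants).
Each unlicensed consonant is deleted: /z/.

ʔoɹo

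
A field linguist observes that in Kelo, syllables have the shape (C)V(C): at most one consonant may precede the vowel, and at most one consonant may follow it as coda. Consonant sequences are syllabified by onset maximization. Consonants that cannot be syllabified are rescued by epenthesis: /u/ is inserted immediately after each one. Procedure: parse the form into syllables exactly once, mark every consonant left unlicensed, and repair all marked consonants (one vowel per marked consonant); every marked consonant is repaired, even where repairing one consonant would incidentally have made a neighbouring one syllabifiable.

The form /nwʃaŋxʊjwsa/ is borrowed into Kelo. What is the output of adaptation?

nuwuʃaŋxʊjwusa

Under (C)V(C), the unsyllabifiable consonants are /n/, /w/, /w/ (at most one coda consonant is licensed; onsets are limited to one consonant).
Each unlicensed consonant becomes the onset of a new syllable: /n/ → /nu/, /w/ → /wu/, /w/ → /wu/.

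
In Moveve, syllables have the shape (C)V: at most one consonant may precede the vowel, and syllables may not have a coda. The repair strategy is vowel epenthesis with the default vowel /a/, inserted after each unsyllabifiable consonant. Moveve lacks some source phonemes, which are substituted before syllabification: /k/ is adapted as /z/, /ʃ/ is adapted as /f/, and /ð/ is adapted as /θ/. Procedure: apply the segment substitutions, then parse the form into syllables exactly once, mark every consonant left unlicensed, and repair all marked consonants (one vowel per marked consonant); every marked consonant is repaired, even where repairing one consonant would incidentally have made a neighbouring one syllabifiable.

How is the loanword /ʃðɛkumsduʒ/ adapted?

faθɛzumasaduʒa

Substitution: /ʃ/ → /f/, /ð/ → /θ/, /k/ → /z/, giving /fθɛzumsduʒ/.
The consonants /f/, /m/, /s/, /ʒ/ cannot be parsed into a legal (C)V syllable (no codas are permitted; onsets are limited to one consonant).
Inserting the epenthetic vowel yields /f/ → /fa/, /m/ → /ma/, /s/ → /sa/, /ʒ/ → /ʒa/.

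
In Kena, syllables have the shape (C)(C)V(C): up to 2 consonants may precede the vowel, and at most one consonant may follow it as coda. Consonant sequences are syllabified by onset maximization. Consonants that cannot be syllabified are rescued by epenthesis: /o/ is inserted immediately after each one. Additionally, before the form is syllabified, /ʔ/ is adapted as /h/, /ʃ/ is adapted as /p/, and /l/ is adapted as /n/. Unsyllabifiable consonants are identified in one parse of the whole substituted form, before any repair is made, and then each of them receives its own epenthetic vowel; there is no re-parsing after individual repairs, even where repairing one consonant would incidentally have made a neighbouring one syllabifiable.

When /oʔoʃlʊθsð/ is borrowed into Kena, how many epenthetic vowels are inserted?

After substitution the input is /ohopnʊθsð/.
The unsyllabifiable consonants are /s/, /ð/; each receives one epenthetic vowel.

2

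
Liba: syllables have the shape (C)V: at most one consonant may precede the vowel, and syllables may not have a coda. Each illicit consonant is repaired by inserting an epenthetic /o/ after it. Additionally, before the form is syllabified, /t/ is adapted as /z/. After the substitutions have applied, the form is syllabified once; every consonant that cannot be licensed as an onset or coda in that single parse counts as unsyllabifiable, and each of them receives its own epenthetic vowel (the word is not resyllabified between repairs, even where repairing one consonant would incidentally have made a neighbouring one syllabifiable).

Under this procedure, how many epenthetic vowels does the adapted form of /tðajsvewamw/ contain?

5

After substitution the input is /zðajsvewamw/.
The unsyllabifiable consonants are /z/, /j/, /s/, /m/, /w/; each receives one epenthetic vowel.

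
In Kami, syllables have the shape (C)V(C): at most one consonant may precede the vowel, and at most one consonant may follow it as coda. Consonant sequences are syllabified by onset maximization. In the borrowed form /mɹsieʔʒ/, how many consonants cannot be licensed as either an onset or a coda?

The consonants /m/, /ɹ/, /ʒ/ cannot be parsed into a legal (C)V(C) syllable (at most one coda consonant is licensed; onsets are limited to one consonant).

3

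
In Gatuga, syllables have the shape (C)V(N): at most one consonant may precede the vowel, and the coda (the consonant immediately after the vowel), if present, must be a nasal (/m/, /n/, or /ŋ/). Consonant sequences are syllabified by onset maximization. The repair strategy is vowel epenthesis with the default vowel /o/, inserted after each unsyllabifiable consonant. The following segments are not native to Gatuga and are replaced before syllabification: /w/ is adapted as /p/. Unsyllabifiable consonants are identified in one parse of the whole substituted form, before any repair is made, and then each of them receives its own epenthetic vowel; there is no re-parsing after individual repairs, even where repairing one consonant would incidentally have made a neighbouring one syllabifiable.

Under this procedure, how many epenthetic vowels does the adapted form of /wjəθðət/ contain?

After substitution the input is /pjəθðət/.
The unsyllabifiable consonants are /p/, /θ/, /t/; each receives one epenthetic vowel.

3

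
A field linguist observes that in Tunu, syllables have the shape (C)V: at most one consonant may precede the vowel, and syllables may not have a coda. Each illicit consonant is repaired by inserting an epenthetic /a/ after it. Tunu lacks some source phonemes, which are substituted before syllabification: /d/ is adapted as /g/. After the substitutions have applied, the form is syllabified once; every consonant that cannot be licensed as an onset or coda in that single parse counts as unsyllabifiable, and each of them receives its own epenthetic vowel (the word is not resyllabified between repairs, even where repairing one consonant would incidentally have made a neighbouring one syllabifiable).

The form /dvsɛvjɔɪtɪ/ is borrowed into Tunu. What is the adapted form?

Substitution: /d/ → /g/, giving /gvsɛvjɔɪtɪ/.
Syllabifying with onset maximization leaves /g/, /v/, /v/ stranded (no codas are permitted; onsets are limited to one consonant).
Each unlicensed consonant becomes the onset of a new syllable: /g/ → /ga/, /v/ → /va/, /v/ → /va/.

gavasɛvajɔɪtɪ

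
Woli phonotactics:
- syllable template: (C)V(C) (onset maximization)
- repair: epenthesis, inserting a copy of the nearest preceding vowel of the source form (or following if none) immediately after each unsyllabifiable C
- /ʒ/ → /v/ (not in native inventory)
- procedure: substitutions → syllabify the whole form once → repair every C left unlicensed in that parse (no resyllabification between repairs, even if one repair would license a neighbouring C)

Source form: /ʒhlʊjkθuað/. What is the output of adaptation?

Substitution: /ʒ/ → /v/, giving /vhlʊjkθuað/.
The consonants /v/, /h/, /k/ cannot be parsed into a legal (C)V(C) syllable (at most one coda consonant is licensed; onsets are limited to one consonant).
Inserting the epenthetic vowel yields /v/ → /vʊ/, /h/ → /hʊ/, /k/ → /kʊ/.

vʊhʊlʊjkʊθuað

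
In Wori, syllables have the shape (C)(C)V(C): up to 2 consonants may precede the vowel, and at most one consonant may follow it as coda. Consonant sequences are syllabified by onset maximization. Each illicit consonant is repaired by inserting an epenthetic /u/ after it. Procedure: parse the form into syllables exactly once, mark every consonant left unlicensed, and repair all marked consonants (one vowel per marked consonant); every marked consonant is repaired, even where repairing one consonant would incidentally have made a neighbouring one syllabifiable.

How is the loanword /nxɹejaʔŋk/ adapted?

nuxɹejaʔŋuku

Syllabifying with onset maximization leaves /n/, /ŋ/, /k/ stranded (at most one coda consonant is licensed; onsets may contain at most 2 consonants).
Inserting the epenthetic vowel yields /n/ → /nu/, /ŋ/ → /ŋu/, /k/ → /ku/.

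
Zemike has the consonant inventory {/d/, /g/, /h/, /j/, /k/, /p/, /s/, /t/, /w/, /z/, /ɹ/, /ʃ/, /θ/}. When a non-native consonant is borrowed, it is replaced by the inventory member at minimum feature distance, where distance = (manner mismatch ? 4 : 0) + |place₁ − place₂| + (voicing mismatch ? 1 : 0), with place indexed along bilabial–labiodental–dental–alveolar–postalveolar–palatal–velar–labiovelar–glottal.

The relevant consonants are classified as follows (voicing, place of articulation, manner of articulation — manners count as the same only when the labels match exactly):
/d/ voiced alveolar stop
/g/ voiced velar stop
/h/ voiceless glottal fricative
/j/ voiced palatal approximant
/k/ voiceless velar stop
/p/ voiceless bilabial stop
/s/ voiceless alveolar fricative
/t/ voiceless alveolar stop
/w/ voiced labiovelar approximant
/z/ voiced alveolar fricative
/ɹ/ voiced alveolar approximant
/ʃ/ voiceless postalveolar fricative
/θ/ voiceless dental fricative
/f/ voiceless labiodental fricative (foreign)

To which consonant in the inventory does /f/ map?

/θ/ is closest: same manner (fricative), place distance 1 (labiodental→dental), same voicing; total 1. Next closest is /s/ at distance 2.

θ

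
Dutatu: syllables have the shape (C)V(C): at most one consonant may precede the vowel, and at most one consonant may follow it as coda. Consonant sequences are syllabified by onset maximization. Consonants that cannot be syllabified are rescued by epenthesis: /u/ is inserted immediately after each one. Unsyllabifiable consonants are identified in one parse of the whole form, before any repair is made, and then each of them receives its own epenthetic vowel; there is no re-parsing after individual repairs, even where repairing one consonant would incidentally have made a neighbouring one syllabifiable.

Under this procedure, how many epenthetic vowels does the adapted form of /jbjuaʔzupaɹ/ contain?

2

The unsyllabifiable consonants are /j/, /b/; each receives one epenthetic vowel.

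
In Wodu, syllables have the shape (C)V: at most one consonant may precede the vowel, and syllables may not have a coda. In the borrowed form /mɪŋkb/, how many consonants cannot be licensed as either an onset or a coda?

Under (C)V, the unsyllabifiable consonants are /ŋ/, /k/, /b/ (no codas are permitted; onsets are limited to one consonant).

3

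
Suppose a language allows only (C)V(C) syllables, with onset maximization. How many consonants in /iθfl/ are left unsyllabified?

2

The consonants /f/, /l/ cannot be parsed into a legal (C)V(C) syllable (at most one coda consonant is licensed; onsets are limited to one consonant).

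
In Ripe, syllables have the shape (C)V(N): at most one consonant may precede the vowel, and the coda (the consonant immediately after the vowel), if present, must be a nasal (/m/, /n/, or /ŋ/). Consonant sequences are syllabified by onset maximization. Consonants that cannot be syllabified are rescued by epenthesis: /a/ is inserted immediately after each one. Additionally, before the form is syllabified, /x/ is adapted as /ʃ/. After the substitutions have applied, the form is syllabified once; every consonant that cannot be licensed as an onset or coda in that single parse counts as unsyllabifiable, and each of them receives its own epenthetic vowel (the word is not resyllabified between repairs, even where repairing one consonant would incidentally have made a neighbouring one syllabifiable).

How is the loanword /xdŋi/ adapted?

Substitution: /x/ → /ʃ/, giving /ʃdŋi/.
Syllabifying with onset maximization leaves /ʃ/, /d/ stranded (only a nasal (/m/, /n/, or /ŋ/) is licensed in coda position; onsets are limited to one consonant).
Each unlicensed consonant becomes the onset of a new syllable: /ʃ/ → /ʃa/, /d/ → /da/.

ʃadaŋi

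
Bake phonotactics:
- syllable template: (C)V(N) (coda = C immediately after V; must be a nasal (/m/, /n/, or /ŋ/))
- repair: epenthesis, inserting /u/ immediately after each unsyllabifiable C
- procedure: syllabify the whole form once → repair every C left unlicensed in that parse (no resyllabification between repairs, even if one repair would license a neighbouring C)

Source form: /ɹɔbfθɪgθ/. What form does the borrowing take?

Syllabifying with onset maximization leaves /b/, /f/, /g/, /θ/ stranded (only a nasal (/m/, /n/, or /ŋ/) is licensed in coda position; onsets are limited to one consonant).
Epenthesis after each stranded consonant: /b/ → /bu/, /f/ → /fu/, /g/ → /gu/, /θ/ → /θu/.

ɹɔbufuθɪguθu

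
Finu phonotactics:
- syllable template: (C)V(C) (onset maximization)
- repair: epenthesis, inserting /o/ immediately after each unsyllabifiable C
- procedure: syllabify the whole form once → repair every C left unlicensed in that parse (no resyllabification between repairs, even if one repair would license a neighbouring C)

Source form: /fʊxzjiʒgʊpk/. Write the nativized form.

fʊxzojiʒgʊpko

Under (C)V(C), the unsyllabifiable consonants are /z/, /k/ (at most one coda consonant is licensed; onsets are limited to one consonant).
Inserting the epenthetic vowel yields /z/ → /zo/, /k/ → /ko/.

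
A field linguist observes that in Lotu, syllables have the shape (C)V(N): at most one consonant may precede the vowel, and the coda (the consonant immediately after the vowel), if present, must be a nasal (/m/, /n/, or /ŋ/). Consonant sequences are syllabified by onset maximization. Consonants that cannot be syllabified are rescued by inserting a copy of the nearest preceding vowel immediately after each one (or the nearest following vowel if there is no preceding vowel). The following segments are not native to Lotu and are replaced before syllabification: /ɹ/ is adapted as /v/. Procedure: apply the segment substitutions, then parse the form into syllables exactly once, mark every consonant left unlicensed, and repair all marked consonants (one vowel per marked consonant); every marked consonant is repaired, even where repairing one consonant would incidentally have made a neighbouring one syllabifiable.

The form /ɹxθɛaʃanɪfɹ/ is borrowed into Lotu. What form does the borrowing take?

vɛxɛθɛaʃanɪfɪvɪ

Substitution: /ɹ/ → /v/, giving /vxθɛaʃanɪfv/.
Syllabifying with onset maximization leaves /v/, /x/, /f/, /v/ stranded (only a nasal (/m/, /n/, or /ŋ/) is licensed in coda position; onsets are limited to one consonant).
Epenthesis after each stranded consonant: /v/ → /vɛ/, /x/ → /xɛ/, /f/ → /fɪ/, /v/ → /vɪ/.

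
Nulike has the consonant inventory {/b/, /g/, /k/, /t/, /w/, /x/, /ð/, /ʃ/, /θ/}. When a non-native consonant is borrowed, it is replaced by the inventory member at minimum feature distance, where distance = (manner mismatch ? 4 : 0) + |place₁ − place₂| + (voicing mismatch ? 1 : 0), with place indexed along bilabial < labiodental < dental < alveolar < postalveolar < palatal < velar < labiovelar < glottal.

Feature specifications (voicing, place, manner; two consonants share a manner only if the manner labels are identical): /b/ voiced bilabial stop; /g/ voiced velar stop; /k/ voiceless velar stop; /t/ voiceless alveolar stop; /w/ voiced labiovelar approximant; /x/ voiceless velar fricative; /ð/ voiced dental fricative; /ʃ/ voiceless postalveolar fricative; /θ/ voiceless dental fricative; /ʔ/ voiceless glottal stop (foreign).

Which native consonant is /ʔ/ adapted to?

/k/ is closest: same manner (stop), place distance 2 (glottal→velar), same voicing; total 2. Next closest is /g/ at distance 3.

k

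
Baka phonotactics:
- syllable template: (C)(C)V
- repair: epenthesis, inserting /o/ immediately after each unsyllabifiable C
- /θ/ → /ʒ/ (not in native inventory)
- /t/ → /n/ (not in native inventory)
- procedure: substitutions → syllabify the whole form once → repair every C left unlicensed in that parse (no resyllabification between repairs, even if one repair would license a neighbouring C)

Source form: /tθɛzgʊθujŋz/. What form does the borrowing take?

Substitution: /t/ → /n/, /θ/ → /ʒ/, giving /nʒɛzgʊʒujŋz/.
Under (C)(C)V, the unsyllabifiable consonants are /j/, /ŋ/, /z/ (no codas are permitted; onsets may contain at most 2 consonants).
Each unlicensed consonant becomes the onset of a new syllable: /j/ → /jo/, /ŋ/ → /ŋo/, /z/ → /zo/.

nʒɛzgʊʒujoŋozo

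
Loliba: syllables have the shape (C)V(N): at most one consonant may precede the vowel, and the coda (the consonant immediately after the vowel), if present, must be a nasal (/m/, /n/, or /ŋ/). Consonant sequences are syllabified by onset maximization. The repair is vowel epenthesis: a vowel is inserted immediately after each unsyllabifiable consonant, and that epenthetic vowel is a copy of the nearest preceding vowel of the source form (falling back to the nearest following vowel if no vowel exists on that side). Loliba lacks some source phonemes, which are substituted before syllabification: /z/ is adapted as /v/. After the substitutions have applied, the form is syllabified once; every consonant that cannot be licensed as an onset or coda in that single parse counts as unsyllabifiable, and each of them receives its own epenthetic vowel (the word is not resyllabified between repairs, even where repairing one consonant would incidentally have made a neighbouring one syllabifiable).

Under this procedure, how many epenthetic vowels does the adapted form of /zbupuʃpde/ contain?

3

After substitution the input is /vbupuʃpde/.
The unsyllabifiable consonants are /v/, /ʃ/, /p/; each receives one epenthetic vowel.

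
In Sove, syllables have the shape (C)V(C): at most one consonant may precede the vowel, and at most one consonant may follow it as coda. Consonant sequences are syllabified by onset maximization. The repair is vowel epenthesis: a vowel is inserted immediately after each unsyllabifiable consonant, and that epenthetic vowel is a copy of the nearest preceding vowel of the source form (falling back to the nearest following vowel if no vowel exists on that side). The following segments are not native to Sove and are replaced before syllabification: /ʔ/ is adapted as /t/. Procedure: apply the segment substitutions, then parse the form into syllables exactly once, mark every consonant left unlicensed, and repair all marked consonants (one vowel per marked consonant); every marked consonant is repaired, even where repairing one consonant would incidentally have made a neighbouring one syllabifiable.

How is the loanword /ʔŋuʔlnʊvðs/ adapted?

Substitution: /ʔ/ → /t/, giving /tŋutlnʊvðs/.
Syllabifying with onset maximization leaves /t/, /l/, /ð/, /s/ stranded (at most one coda consonant is licensed; onsets are limited to one consonant).
Each unlicensed consonant becomes the onset of a new syllable: /t/ → /tu/, /l/ → /lu/, /ð/ → /ðʊ/, /s/ → /sʊ/.

tuŋutlunʊvðʊsʊ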